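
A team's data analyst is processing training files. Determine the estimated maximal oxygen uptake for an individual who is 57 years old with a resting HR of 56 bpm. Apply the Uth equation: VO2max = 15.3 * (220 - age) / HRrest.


HRmax = 220 - 57 = 163
VO2max = 15.3 * (163 / 56)
= 15.3 * 2.9107
= 44.53 mL/kg/min

44.53 mL/kg/min


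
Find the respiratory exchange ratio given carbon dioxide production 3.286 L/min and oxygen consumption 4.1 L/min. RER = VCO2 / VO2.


VCO2 = 3.286 L/min
VO2 = 4.1 L/min
RER = 3.286 / 4.1 = 0.8015

0.8015


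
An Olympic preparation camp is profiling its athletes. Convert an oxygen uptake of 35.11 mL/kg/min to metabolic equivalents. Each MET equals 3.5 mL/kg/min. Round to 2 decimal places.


One MET = 3.5 mL/kg/min
Number of METs = 35.11 / 3.5
= 10.03 METs

10.03 METs


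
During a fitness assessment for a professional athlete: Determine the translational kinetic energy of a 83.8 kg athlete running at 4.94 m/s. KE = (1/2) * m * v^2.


KE = 0.5 * m * v^2
= 0.5 * 83.8 * 4.94^2
= 0.5 * 83.8 * 24.4036
= 1022.51 J

1022.51 J


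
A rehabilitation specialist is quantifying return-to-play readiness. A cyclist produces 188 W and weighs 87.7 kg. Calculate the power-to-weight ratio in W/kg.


P/W = power / mass
= 188 / 87.7
= 2.144 W/kg

2.144 W/kg


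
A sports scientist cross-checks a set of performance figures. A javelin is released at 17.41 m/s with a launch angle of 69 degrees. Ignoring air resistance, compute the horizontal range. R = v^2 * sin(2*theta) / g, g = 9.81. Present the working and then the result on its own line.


Launch speed squared = 303.1081
sin(2 * 69 deg) = 0.669131
Range = 303.1081 * 0.669131 / 9.81
= 20.675 m

20.675 m


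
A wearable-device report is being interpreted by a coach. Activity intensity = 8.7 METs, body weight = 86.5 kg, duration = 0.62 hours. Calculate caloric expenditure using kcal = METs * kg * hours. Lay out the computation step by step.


kcal = 8.7 * 86.5 * 0.62
= 752.55 * 0.62
= 466.58 kcal

466.58 kcal


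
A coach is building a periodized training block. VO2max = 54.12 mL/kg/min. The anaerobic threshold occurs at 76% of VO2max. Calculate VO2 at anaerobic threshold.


AT fraction = 76 / 100 = 0.76
AT VO2 = 54.12 * 0.76
= 41.13 mL/kg/min

41.13 mL/kg/min


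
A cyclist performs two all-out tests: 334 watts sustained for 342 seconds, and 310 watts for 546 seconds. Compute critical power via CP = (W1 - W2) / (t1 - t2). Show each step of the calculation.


W1 = P1 * t1 = 334 * 342 = 114228 J
W2 = P2 * t2 = 310 * 546 = 169260 J
CP = (114228 - 169260) / (342 - 546)
= 269.76 W

269.76 W


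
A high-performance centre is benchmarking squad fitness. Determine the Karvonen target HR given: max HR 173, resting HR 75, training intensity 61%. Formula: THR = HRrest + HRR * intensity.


HRR = HRmax - HRrest = 173 - 75 = 98
THR = 75 + 98 * 0.61
= 134.78 bpm

134.78 bpm


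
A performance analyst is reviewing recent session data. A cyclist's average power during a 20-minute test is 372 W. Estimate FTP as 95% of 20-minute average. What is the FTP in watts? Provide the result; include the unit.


FTP = 20-min power * 0.95
= 372 * 0.95
= 353.4 W

353.4 W


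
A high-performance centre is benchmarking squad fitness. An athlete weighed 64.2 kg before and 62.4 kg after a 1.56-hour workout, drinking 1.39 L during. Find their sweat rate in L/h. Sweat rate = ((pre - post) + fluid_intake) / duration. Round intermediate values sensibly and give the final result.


Body mass change = 1.8 kg
Total sweat loss = 1.8 + 1.39 = 3.19 L
Rate = 3.19 / 1.56 = 2.045 L/h

2.045 L/h


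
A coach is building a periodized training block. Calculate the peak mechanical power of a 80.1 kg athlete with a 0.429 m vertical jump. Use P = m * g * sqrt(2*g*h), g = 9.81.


First, sqrt(2gh) = sqrt(2 * 9.81 * 0.429)
= sqrt(8.41698) = 2.901203 m/s
Power = 80.1 * 9.81 * 2.901203 = 2279.71 W

2279.71 W


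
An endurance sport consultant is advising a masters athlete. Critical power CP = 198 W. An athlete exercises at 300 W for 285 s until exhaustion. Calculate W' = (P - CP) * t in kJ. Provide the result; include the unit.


P - CP = 300 - 198 = 102 W
W' = 102 * 285 = 29070 J
= 29070 / 1000 = 29.07 kJ

29.07 kJ


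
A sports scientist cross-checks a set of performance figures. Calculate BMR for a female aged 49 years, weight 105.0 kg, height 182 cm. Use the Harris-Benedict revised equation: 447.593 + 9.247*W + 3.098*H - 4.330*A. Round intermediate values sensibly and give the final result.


Substituting values:
W term = 9.247 * 105.0 = 970.935
H term = 3.098 * 182 = 563.836
A term = 4.330 * 49 = 212.17
BMR = 1770.19 kcal/day

1770.19 kcal/day


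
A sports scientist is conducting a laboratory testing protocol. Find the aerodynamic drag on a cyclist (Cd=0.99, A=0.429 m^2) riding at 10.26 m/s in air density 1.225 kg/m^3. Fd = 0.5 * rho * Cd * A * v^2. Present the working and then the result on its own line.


Fd = 0.5 * 1.225 * 0.99 * 0.429 * 10.26^2
= 0.5 * 1.225 * 0.99 * 0.429 * 105.2676
= 27.384 N

27.384 N


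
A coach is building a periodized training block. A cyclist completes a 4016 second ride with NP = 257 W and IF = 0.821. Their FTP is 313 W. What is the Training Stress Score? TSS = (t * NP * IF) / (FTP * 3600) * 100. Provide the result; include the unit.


t * NP * IF = 4016 * 257 * 0.821 = 847363.952
FTP * 3600 = 1126800
TSS = (847363.952 / 1126800) * 100 = 75.2

75.2 TSS


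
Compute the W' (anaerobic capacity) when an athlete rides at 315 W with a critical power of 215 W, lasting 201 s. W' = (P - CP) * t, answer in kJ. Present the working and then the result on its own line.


Above-CP power = 100 W
Duration = 201 s
W' = 100 * 201 = 20100 J
Convert: 20100 / 1000 = 20.1 kJ

20.1 kJ


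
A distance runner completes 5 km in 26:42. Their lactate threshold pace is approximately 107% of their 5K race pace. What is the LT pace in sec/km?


Convert to seconds: 26 min 42 s = 1602 s
Pace per km = 1602 / 5 = 320.4 s/km
LT pace = 320.4 * 1.07 = 342.83 s/km

342.83 s/km


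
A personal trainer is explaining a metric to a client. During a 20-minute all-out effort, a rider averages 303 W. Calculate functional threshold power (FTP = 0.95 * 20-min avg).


FTP = 0.95 * 303
= 287.85 W

287.85 W


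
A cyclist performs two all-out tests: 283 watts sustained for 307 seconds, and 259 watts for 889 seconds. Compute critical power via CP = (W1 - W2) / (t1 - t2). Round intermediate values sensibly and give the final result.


W1 = P1 * t1 = 283 * 307 = 86881 J
W2 = P2 * t2 = 259 * 889 = 230251 J
CP = (86881 - 230251) / (307 - 889)
= 246.34 W

246.34 W


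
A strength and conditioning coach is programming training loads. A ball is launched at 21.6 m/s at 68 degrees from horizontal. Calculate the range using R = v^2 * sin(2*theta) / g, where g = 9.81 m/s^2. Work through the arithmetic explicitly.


sin(2 * 68) = sin(136) = 0.694658
v^2 = 21.6^2 = 466.56
R = 466.56 * 0.694658 / 9.81
= 33.038 m

33.038 m


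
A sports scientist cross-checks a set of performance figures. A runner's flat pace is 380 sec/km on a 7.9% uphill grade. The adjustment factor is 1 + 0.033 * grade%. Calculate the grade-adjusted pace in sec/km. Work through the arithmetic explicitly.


Factor = 1 + 0.033 * 7.9 = 1.2607
Adjusted pace = 380 * 1.2607
= 479.07 sec/km

479.07 s/km


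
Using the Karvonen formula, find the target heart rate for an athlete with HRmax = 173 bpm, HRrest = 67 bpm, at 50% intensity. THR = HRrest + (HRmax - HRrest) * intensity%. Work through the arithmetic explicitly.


HRR = 173 - 67 = 106
THR = 67 + 106 * 0.5
= 67 + 53.0
= 120.0 bpm

120.0 bpm


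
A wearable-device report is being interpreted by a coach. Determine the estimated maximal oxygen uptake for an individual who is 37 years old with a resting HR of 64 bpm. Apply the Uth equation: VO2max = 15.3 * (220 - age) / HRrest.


HRmax = 220 - 37 = 183
VO2max = 15.3 * (183 / 64)
= 15.3 * 2.8594
= 43.75 mL/kg/min

43.75 mL/kg/min


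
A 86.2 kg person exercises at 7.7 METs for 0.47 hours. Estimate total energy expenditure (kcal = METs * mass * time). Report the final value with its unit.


Energy = METs * mass(kg) * time(h)
= 7.7 * 86.2 * 0.47
= 311.96 kcal

311.96 kcal


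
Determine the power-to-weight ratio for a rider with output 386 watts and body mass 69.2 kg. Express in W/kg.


P/W = 386 / 69.2 = 5.578 W/kg

5.578 W/kg


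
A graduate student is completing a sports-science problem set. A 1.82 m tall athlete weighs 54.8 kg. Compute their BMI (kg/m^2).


height^2 = 3.3124 m^2
BMI = 54.8 / 3.3124 = 16.54 kg/m^2

16.54 kg/m^2


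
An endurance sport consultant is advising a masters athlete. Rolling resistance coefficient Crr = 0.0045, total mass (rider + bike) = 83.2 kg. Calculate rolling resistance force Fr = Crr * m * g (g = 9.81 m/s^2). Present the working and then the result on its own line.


Fr = Crr * m * g
= 0.0045 * 83.2 * 9.81
= 3.673 N

3.673 N


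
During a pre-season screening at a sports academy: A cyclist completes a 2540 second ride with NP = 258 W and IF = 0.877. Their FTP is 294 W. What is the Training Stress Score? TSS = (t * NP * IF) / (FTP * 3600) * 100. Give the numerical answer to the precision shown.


t * NP * IF = 2540 * 258 * 0.877 = 574715.64
FTP * 3600 = 1058400
TSS = (574715.64 / 1058400) * 100 = 54.3

54.3 TSS


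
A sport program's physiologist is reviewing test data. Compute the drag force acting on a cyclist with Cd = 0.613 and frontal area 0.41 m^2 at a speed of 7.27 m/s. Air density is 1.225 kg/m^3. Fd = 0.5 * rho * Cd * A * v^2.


Step 1: v^2 = 52.8529
Step 2: Fd = 0.5 * 1.225 * 0.613 * 0.41 * 52.8529
= 8.136 N

8.136 N


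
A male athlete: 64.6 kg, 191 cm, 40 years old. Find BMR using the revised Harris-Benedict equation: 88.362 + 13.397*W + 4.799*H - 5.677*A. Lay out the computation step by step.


Intercept = 88.362
Weight contribution = 13.397 * 64.6 = 865.4462
Height contribution = 4.799 * 191 = 916.609
Age contribution = 5.677 * 40 = 227.08
BMR = 88.362 + 865.4462 + 916.609 - 227.08
= 1643.34 kcal/day

1643.34 kcal/day


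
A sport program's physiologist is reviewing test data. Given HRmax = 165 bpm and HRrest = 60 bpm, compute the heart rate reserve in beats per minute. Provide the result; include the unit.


Heart rate reserve = maximum HR minus resting HR
HRR = 165 - 60 = 105 bpm

105 bpm


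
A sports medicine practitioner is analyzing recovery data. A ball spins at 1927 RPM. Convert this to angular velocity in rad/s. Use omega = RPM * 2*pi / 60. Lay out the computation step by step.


omega = 1927 * 2 * pi / 60
= 1927 * 6.28318531 / 60
= 12107.698 / 60
= 201.795 rad/s

201.795 rad/s


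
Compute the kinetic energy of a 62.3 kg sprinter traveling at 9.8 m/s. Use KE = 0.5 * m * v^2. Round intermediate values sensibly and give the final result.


Velocity squared = 96.04
KE = 0.5 * 62.3 * 96.04 = 2991.65 J

2991.65 J


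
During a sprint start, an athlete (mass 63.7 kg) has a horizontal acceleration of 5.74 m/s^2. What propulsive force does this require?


Propulsive force = mass * acceleration
= 63.7 kg * 5.74 m/s^2
= 365.64 N

365.64 N


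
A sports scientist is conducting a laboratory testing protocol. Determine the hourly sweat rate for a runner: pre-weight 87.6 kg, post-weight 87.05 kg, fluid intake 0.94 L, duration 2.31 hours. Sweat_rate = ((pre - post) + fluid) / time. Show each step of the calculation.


Mass lost = 87.6 - 87.05 = 0.55 kg
Add fluid consumed: 0.55 + 0.94 = 1.49 L total sweat
Sweat rate = 1.49 / 2.31 = 0.645 L/h

0.645 L/h


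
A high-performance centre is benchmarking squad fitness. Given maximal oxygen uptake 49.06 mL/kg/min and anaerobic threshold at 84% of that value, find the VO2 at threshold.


Percentage as decimal = 0.84
VO2 at AT = 49.06 * 0.84 = 41.21 mL/kg/min

41.21 mL/kg/min


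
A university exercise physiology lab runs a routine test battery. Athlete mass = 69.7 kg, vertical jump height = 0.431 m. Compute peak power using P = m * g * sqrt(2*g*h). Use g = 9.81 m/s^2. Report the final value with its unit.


sqrt(2 * 9.81 * 0.431) = sqrt(8.45622) = 2.907958 m/s
P = 69.7 * 9.81 * 2.907958
= 1988.34 W

1988.34 W


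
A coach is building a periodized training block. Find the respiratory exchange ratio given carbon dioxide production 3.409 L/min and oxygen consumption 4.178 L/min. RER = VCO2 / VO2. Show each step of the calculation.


VCO2 = 3.409 L/min
VO2 = 4.178 L/min
RER = 3.409 / 4.178 = 0.8159

0.8159


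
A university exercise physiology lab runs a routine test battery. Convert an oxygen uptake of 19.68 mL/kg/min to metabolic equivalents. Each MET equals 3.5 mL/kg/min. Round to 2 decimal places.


One MET = 3.5 mL/kg/min
Number of METs = 19.68 / 3.5
= 5.62 METs

5.62 METs


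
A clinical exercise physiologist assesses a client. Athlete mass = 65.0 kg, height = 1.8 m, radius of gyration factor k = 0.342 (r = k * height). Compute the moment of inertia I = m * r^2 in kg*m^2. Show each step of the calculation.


r = k * height = 0.342 * 1.8 = 0.6156 m
r^2 = 0.6156^2 = 0.378963
I = 65.0 * 0.378963 = 24.633 kg*m^2

24.633 kg*m^2


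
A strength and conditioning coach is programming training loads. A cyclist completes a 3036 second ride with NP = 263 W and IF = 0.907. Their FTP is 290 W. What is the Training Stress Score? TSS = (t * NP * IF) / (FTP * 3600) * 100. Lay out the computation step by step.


t * NP * IF = 3036 * 263 * 0.907 = 724210.476
FTP * 3600 = 1044000
TSS = (724210.476 / 1044000) * 100 = 69.37

69.37 TSS


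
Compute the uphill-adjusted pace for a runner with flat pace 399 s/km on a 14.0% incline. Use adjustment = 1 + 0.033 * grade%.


Adjustment factor = 1 + 0.033 * 14.0 = 1.462
Grade-adjusted pace = 399 * 1.462 = 583.34 s/km

583.34 s/km


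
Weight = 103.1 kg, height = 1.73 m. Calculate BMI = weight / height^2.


height^2 = 1.73^2 = 2.9929
BMI = 103.1 / 2.9929 = 34.45 kg/m^2

34.45 kg/m^2


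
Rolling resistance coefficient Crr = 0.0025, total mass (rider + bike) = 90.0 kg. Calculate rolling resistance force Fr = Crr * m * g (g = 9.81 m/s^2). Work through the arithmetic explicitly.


Fr = Crr * m * g
= 0.0025 * 90.0 * 9.81
= 2.207 N

2.207 N


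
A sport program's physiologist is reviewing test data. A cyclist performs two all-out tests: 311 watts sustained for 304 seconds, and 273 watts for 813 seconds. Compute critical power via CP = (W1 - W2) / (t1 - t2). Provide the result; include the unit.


W1 = P1 * t1 = 311 * 304 = 94544 J
W2 = P2 * t2 = 273 * 813 = 221949 J
CP = (94544 - 221949) / (304 - 813)
= 250.3 W

250.3 W


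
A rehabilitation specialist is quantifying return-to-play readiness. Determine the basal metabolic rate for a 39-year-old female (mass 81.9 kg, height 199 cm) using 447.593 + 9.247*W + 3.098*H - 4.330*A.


BMR = 447.593 + 9.247*81.9 + 3.098*199 - 4.330*39
= 1652.55 kcal/day

1652.55 kcal/day


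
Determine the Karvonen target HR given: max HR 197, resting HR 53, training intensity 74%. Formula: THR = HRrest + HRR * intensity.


HRR = HRmax - HRrest = 197 - 53 = 144
THR = 53 + 144 * 0.74
= 159.56 bpm

159.56 bpm


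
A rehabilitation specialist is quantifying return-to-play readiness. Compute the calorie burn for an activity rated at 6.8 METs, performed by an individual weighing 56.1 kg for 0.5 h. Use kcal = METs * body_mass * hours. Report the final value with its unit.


Product of METs and mass = 6.8 * 56.1 = 381.48
Total kcal = 381.48 * 0.5 = 190.74 kcal

190.74 kcal


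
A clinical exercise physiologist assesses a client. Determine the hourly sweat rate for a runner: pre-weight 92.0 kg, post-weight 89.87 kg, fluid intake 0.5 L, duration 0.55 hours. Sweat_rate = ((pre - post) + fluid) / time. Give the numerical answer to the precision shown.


Mass lost = 92.0 - 89.87 = 2.13 kg
Add fluid consumed: 2.13 + 0.5 = 2.63 L total sweat
Sweat rate = 2.63 / 0.55 = 4.782 L/h

4.782 L/h


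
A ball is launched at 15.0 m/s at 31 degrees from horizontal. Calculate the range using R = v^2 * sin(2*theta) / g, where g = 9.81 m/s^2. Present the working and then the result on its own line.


sin(2 * 31) = sin(62) = 0.882948
v^2 = 15.0^2 = 225.0
R = 225.0 * 0.882948 / 9.81
= 20.251 m

20.251 m


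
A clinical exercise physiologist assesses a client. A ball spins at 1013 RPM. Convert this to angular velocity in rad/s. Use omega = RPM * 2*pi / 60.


omega = 1013 * 2 * pi / 60
= 1013 * 6.28318531 / 60
= 6364.867 / 60
= 106.081 rad/s

106.081 rad/s


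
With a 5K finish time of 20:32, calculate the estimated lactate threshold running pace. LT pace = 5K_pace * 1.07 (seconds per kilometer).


Race duration = 1232 s for 5 km
Average pace = 1232 / 5 = 246.4 s/km
LT pace = 246.4 * 1.07
= 263.65 s/km

263.65 s/km


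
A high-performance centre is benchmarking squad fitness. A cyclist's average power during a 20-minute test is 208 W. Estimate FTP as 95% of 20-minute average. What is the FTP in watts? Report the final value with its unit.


FTP = 20-min power * 0.95
= 208 * 0.95
= 197.6 W

197.6 W


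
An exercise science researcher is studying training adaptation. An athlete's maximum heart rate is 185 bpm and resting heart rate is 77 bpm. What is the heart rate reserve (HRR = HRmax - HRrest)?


HRR = HRmax - HRrest
= 185 - 77
= 108 bpm

108 bpm


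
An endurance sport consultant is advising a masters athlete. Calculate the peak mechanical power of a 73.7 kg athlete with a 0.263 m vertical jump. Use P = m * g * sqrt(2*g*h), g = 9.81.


First, sqrt(2gh) = sqrt(2 * 9.81 * 0.263)
= sqrt(5.16006) = 2.271577 m/s
Power = 73.7 * 9.81 * 2.271577 = 1642.34 W

1642.34 W


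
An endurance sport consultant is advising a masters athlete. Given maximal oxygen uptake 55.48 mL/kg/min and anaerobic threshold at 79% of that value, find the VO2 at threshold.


Percentage as decimal = 0.79
VO2 at AT = 55.48 * 0.79 = 43.83 mL/kg/min

43.83 mL/kg/min


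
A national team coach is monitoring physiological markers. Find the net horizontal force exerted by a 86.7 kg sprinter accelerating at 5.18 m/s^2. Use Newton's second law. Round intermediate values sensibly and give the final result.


Newton's second law: F = m * a
F = 86.7 * 5.18 = 449.11 N

449.11 N


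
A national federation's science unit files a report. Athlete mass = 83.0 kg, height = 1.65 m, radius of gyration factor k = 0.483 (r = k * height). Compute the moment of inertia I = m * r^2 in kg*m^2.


r = k * height = 0.483 * 1.65 = 0.79695 m
r^2 = 0.79695^2 = 0.635129
I = 83.0 * 0.635129 = 52.716 kg*m^2

52.716 kg*m^2


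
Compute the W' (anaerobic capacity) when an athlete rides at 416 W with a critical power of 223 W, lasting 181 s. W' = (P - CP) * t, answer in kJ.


Above-CP power = 193 W
Duration = 181 s
W' = 193 * 181 = 34933 J
Convert: 34933 / 1000 = 34.933 kJ

34.933 kJ


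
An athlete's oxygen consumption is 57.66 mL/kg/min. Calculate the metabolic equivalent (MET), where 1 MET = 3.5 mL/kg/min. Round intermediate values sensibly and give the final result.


MET = VO2 / 3.5
= 57.66 / 3.5
= 16.47 METs

16.47 METs


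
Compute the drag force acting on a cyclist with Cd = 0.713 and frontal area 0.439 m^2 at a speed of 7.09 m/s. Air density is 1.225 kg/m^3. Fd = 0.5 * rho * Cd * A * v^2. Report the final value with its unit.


Step 1: v^2 = 50.2681
Step 2: Fd = 0.5 * 1.225 * 0.713 * 0.439 * 50.2681
= 9.637 N

9.637 N


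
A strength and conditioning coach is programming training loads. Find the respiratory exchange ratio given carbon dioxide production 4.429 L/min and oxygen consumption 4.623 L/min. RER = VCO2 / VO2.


VCO2 = 4.429 L/min
VO2 = 4.623 L/min
RER = 4.429 / 4.623 = 0.958

0.958


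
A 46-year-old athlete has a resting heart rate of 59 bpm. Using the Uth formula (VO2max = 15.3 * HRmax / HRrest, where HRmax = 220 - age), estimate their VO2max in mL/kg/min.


HRmax = 220 - 46 = 174 bpm
Ratio = HRmax / HRrest = 174 / 59 = 2.9492
VO2max = 15.3 * 2.9492 = 45.12 mL/kg/min

45.12 mL/kg/min


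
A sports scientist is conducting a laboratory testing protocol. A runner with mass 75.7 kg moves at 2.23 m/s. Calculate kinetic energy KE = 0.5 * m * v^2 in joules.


v^2 = 2.23^2 = 4.9729
KE = 0.5 * 75.7 * 4.9729
= 188.22 J

188.22 J


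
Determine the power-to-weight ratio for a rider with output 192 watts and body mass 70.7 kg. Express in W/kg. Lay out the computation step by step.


P/W = 192 / 70.7 = 2.716 W/kg

2.716 W/kg


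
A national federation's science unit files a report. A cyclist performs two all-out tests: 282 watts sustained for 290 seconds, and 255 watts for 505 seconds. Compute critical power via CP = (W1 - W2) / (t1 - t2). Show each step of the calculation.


W1 = P1 * t1 = 282 * 290 = 81780 J
W2 = P2 * t2 = 255 * 505 = 128775 J
CP = (81780 - 128775) / (290 - 505)
= 218.58 W

218.58 W


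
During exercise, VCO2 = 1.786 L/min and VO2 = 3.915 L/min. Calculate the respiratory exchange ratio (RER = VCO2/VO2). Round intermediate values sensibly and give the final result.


RER = VCO2 / VO2
= 1.786 / 3.915
= 0.4562

0.4562


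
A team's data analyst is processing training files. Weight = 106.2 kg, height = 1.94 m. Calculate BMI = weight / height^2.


height^2 = 1.94^2 = 3.7636
BMI = 106.2 / 3.7636 = 28.22 kg/m^2

28.22 kg/m^2


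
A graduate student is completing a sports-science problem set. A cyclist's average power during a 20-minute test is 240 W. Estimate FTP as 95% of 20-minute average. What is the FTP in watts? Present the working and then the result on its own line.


FTP = 20-min power * 0.95
= 240 * 0.95
= 228.0 W

228.0 W


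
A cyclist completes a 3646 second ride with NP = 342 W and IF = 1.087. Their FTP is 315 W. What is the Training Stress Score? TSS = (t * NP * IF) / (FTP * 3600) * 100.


t * NP * IF = 3646 * 342 * 1.087 = 1355415.084
FTP * 3600 = 1134000
TSS = (1355415.084 / 1134000) * 100 = 119.53

119.53 TSS


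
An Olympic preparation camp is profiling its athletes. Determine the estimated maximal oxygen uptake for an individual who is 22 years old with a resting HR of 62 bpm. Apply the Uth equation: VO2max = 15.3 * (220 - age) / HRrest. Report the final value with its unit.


HRmax = 220 - 22 = 198
VO2max = 15.3 * (198 / 62)
= 15.3 * 3.1935
= 48.86 mL/kg/min

48.86 mL/kg/min


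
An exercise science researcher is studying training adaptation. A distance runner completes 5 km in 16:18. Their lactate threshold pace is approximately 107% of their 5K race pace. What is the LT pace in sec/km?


Convert to seconds: 16 min 18 s = 978 s
Pace per km = 978 / 5 = 195.6 s/km
LT pace = 195.6 * 1.07 = 209.29 s/km

209.29 s/km


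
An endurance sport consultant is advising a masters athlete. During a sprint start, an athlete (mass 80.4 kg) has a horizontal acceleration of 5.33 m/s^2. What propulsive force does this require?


Propulsive force = mass * acceleration
= 80.4 kg * 5.33 m/s^2
= 428.53 N

428.53 N


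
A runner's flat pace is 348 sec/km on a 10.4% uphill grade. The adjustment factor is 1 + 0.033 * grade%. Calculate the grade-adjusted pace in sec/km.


Factor = 1 + 0.033 * 10.4 = 1.3432
Adjusted pace = 348 * 1.3432
= 467.43 sec/km

467.43 s/km


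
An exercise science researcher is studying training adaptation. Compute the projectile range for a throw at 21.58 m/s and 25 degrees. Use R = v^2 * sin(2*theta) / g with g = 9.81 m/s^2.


Two times the angle = 50 degrees
sin(50) = 0.766044
R = 465.6964 * 0.766044 / 9.81 = 36.365 m

36.365 m


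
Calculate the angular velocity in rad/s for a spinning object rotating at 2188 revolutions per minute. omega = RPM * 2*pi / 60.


omega = RPM * 2*pi / 60
= 2188 * 6.28318531 / 60
= 229.127 rad/s

229.127 rad/s


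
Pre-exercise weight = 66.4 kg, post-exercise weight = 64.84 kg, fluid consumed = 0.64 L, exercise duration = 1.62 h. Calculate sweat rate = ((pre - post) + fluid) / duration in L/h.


Weight loss = 66.4 - 64.84 = 1.56 kg (approx L)
Total sweat = 1.56 + 0.64 = 2.2 L
Sweat rate = 2.2 / 1.62 = 1.358 L/h

1.358 L/h


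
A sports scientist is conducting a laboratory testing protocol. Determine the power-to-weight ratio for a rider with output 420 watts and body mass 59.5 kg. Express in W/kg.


P/W = 420 / 59.5 = 7.059 W/kg

7.059 W/kg


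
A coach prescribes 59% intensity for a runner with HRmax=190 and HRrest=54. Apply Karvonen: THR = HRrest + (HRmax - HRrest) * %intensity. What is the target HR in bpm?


Heart rate reserve = 190 - 54 = 136
Intensity fraction = 59 / 100 = 0.59
THR = 54 + 136 * 0.59 = 134.24 bpm

134.24 bpm


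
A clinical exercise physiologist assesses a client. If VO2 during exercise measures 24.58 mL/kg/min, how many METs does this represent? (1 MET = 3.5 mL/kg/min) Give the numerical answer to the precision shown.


METs = VO2 / 3.5 = 24.58 / 3.5 = 7.02

7.02 METs


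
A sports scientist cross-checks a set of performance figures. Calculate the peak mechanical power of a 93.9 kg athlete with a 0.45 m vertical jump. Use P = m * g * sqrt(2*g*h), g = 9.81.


First, sqrt(2gh) = sqrt(2 * 9.81 * 0.45)
= sqrt(8.829) = 2.971363 m/s
Power = 93.9 * 9.81 * 2.971363 = 2737.1 W

2737.1 W


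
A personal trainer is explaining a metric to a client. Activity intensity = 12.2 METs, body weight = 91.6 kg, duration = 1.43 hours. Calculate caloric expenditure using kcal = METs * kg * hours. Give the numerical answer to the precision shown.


kcal = 12.2 * 91.6 * 1.43
= 1117.52 * 1.43
= 1598.05 kcal

1598.05 kcal


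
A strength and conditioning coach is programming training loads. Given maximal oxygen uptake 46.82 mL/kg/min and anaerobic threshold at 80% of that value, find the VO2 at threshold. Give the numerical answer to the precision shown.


Percentage as decimal = 0.8
VO2 at AT = 46.82 * 0.8 = 37.46 mL/kg/min

37.46 mL/kg/min


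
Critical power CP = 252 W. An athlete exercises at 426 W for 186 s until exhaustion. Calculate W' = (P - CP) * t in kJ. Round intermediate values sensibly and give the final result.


P - CP = 426 - 252 = 174 W
W' = 174 * 186 = 32364 J
= 32364 / 1000 = 32.364 kJ

32.364 kJ


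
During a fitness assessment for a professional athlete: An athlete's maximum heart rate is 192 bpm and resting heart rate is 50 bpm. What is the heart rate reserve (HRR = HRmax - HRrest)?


HRR = HRmax - HRrest
= 192 - 50
= 142 bpm

142 bpm


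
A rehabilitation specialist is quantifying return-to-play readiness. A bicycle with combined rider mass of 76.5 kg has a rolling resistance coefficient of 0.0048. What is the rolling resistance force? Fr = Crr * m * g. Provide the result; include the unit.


Fr = 0.0048 * 76.5 * 9.81
= 0.3672 * 9.81
= 3.602 N

3.602 N


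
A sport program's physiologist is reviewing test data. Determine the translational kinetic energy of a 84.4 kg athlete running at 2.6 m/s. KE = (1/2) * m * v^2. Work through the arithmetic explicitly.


KE = 0.5 * m * v^2
= 0.5 * 84.4 * 2.6^2
= 0.5 * 84.4 * 6.76
= 285.27 J

285.27 J


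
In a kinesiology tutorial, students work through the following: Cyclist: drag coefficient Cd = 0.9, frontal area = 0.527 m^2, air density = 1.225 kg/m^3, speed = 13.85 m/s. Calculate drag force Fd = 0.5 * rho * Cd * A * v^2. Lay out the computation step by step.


v^2 = 13.85^2 = 191.8225
Fd = 0.5 * 1.225 * 0.9 * 0.527 * 191.8225
= 55.726 N

55.726 N


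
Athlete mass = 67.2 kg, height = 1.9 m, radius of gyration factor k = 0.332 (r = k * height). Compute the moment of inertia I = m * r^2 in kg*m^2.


r = k * height = 0.332 * 1.9 = 0.6308 m
r^2 = 0.6308^2 = 0.397909
I = 67.2 * 0.397909 = 26.739 kg*m^2

26.739 kg*m^2


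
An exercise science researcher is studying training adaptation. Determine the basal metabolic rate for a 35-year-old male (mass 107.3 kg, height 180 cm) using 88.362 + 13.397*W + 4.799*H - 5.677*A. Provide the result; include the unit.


BMR = 88.362 + 13.397*107.3 + 4.799*180 - 5.677*35
= 2190.99 kcal/day

2190.99 kcal/day


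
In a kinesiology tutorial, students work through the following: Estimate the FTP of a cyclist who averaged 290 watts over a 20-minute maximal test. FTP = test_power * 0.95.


FTP = 290 * 0.95 = 275.5 W

275.5 W


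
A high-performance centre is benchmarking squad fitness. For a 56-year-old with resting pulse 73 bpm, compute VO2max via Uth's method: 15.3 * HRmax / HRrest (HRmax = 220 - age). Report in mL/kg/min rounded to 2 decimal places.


Step 1: HRmax = 220 - 56 = 164 bpm
Step 2: Ratio = 164 / 73 = 2.2466
Step 3: VO2max = 15.3 * 2.2466 = 34.37 mL/kg/min

34.37 mL/kg/min


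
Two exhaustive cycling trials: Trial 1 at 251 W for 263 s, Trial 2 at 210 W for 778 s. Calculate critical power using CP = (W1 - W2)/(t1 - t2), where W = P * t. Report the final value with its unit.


W1 = 251 * 263 = 66013 J
W2 = 210 * 778 = 163380 J
CP = (66013 - 163380) / (263 - 778)
= -97367 / -515
= 189.06 W

189.06 W


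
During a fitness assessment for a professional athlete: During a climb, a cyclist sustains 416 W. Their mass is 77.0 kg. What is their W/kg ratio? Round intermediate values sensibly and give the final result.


Power-to-weight = 416 W / 77.0 kg
= 5.403 W/kg

5.403 W/kg


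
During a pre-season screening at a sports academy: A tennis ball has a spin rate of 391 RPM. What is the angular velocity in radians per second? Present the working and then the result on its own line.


Convert RPM to rad/s: multiply by 2*pi and divide by 60
omega = 391 * 2 * pi / 60
= 40.945 rad/s

40.945 rad/s


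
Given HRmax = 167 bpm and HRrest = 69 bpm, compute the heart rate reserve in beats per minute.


Heart rate reserve = maximum HR minus resting HR
HRR = 167 - 69 = 98 bpm

98 bpm


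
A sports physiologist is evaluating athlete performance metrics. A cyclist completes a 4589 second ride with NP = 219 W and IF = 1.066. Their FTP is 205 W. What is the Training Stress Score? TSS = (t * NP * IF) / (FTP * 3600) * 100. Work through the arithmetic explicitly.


t * NP * IF = 4589 * 219 * 1.066 = 1071320.406
FTP * 3600 = 738000
TSS = (1071320.406 / 738000) * 100 = 145.17

145.17 TSS


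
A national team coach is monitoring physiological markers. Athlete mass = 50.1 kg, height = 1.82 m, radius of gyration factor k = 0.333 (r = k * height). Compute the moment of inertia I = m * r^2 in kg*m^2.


r = k * height = 0.333 * 1.82 = 0.60606 m
r^2 = 0.60606^2 = 0.367309
I = 50.1 * 0.367309 = 18.402 kg*m^2

18.402 kg*m^2


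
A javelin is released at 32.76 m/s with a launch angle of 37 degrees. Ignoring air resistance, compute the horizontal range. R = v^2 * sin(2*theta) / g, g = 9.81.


Launch speed squared = 1073.2176
sin(2 * 37 deg) = 0.961262
Range = 1073.2176 * 0.961262 / 9.81
= 105.162 m

105.162 m


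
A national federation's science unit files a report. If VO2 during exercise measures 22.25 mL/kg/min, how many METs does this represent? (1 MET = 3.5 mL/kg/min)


METs = VO2 / 3.5 = 22.25 / 3.5 = 6.36

6.36 METs


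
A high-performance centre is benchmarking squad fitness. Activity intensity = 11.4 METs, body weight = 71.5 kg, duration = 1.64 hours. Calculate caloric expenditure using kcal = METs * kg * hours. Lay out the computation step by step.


kcal = 11.4 * 71.5 * 1.64
= 815.1 * 1.64
= 1336.76 kcal

1336.76 kcal


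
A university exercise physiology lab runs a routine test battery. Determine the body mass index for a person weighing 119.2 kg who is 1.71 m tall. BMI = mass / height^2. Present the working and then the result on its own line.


BMI = mass / height^2
= 119.2 / 1.71^2
= 119.2 / 2.9241
= 40.76 kg/m^2

40.76 kg/m^2


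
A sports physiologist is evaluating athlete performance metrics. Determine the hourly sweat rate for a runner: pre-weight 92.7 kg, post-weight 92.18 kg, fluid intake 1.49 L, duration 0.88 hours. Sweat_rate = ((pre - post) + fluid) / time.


Mass lost = 92.7 - 92.18 = 0.52 kg
Add fluid consumed: 0.52 + 1.49 = 2.01 L total sweat
Sweat rate = 2.01 / 0.88 = 2.284 L/h

2.284 L/h


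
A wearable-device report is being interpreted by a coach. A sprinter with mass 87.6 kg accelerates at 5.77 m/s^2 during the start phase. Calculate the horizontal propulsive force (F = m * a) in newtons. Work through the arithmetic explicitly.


F = m * a
= 87.6 * 5.77
= 505.45 N

505.45 N


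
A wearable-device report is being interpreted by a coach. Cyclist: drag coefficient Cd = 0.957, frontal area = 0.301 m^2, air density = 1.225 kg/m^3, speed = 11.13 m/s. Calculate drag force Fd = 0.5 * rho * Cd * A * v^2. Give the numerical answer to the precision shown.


v^2 = 11.13^2 = 123.8769
Fd = 0.5 * 1.225 * 0.957 * 0.301 * 123.8769
= 21.856 N

21.856 N


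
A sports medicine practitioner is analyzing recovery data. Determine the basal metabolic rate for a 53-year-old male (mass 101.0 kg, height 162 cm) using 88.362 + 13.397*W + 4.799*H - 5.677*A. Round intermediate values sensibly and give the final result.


BMR = 88.362 + 13.397*101.0 + 4.799*162 - 5.677*53
= 1918.02 kcal/day

1918.02 kcal/day


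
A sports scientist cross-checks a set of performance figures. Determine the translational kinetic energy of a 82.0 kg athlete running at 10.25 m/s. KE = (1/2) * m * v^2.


KE = 0.5 * m * v^2
= 0.5 * 82.0 * 10.25^2
= 0.5 * 82.0 * 105.0625
= 4307.56 J

4307.56 J


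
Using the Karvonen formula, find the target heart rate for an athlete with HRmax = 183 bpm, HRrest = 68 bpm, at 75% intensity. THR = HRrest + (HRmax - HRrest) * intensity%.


HRR = 183 - 68 = 115
THR = 68 + 115 * 0.75
= 68 + 86.25
= 154.25 bpm

154.25 bpm


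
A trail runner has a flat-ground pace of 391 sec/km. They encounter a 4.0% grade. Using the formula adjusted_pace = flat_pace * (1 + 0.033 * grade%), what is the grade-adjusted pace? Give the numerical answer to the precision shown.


Grade factor = 1 + 0.033 * 4.0 = 1.132
Adjusted = 391 * 1.132 = 442.61 sec/km

442.61 s/km


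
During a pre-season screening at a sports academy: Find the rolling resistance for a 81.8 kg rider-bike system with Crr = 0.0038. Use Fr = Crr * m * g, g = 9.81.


m * g = 81.8 * 9.81 = 802.458 N
Fr = 0.0038 * 802.458 = 3.049 N

3.049 N


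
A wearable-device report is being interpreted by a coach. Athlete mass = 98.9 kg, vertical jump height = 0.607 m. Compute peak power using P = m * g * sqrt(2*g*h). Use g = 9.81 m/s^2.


sqrt(2 * 9.81 * 0.607) = sqrt(11.90934) = 3.450991 m/s
P = 98.9 * 9.81 * 3.450991
= 3348.18 W

3348.18 W


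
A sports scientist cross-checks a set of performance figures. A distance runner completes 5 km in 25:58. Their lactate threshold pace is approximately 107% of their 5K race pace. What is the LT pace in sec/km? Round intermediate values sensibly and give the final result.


Convert to seconds: 25 min 58 s = 1558 s
Pace per km = 1558 / 5 = 311.6 s/km
LT pace = 311.6 * 1.07 = 333.41 s/km

333.41 s/km


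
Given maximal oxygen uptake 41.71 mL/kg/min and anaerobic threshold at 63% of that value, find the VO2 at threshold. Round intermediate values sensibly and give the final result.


Percentage as decimal = 0.63
VO2 at AT = 41.71 * 0.63 = 26.28 mL/kg/min

26.28 mL/kg/min


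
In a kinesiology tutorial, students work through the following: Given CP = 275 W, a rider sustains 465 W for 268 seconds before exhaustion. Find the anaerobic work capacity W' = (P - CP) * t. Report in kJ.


Excess power = 465 - 275 = 190 W
Work above CP = 190 * 268 = 50920 J
W' = 50.92 kJ

50.92 kJ


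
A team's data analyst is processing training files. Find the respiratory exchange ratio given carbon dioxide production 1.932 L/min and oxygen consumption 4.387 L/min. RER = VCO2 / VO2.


VCO2 = 1.932 L/min
VO2 = 4.387 L/min
RER = 1.932 / 4.387 = 0.4404

0.4404


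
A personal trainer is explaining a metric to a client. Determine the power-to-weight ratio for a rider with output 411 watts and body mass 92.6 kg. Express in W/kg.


P/W = 411 / 92.6 = 4.438 W/kg

4.438 W/kg


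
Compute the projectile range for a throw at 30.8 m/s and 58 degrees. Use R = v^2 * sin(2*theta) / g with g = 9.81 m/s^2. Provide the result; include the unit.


Two times the angle = 116 degrees
sin(116) = 0.898794
R = 948.64 * 0.898794 / 9.81 = 86.915 m

86.915 m


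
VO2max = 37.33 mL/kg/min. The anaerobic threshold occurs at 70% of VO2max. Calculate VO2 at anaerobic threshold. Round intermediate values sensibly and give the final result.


AT fraction = 70 / 100 = 0.7
AT VO2 = 37.33 * 0.7
= 26.13 mL/kg/min

26.13 mL/kg/min


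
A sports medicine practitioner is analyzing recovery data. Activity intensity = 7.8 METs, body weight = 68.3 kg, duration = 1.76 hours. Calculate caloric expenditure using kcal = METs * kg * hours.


kcal = 7.8 * 68.3 * 1.76
= 532.74 * 1.76
= 937.62 kcal

937.62 kcal


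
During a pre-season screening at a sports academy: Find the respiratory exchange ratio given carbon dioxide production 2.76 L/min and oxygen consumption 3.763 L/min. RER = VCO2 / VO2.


VCO2 = 2.76 L/min
VO2 = 3.763 L/min
RER = 2.76 / 3.763 = 0.7335

0.7335


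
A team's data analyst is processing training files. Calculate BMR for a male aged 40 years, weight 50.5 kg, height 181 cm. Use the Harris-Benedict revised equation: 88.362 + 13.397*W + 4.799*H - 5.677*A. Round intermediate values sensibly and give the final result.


Substituting values:
W term = 13.397 * 50.5 = 676.5485
H term = 4.799 * 181 = 868.619
A term = 5.677 * 40 = 227.08
BMR = 1406.45 kcal/day

1406.45 kcal/day


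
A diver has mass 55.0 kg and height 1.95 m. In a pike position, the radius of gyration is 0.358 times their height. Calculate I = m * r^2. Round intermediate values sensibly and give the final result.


r = 0.358 * 1.95 = 0.6981 m
I = m * r^2 = 55.0 * 0.487344 = 26.804 kg*m^2

26.804 kg*m^2


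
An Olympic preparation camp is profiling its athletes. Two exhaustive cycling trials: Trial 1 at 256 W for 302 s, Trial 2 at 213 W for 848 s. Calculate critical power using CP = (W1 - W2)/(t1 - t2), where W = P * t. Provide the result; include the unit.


W1 = 256 * 302 = 77312 J
W2 = 213 * 848 = 180624 J
CP = (77312 - 180624) / (302 - 848)
= -103312 / -546
= 189.22 W

189.22 W


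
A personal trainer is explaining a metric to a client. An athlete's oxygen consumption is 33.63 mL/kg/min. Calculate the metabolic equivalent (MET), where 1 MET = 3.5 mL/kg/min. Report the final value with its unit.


MET = VO2 / 3.5
= 33.63 / 3.5
= 9.61 METs

9.61 METs


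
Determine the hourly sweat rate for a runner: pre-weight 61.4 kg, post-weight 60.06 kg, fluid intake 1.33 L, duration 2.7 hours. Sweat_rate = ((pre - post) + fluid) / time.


Mass lost = 61.4 - 60.06 = 1.34 kg
Add fluid consumed: 1.34 + 1.33 = 2.67 L total sweat
Sweat rate = 2.67 / 2.7 = 0.989 L/h

0.989 L/h


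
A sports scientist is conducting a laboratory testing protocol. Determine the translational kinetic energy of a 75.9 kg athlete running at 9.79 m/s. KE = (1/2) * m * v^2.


KE = 0.5 * m * v^2
= 0.5 * 75.9 * 9.79^2
= 0.5 * 75.9 * 95.8441
= 3637.28 J

3637.28 J


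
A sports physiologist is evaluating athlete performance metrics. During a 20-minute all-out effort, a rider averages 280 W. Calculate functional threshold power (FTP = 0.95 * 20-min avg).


FTP = 0.95 * 280
= 266.0 W

266.0 W


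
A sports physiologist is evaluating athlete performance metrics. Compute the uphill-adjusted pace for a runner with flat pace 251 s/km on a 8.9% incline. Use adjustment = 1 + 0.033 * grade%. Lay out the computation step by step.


Adjustment factor = 1 + 0.033 * 8.9 = 1.2937
Grade-adjusted pace = 251 * 1.2937 = 324.72 s/km

324.72 s/km


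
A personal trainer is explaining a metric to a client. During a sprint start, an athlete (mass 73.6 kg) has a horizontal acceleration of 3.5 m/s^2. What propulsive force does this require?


Propulsive force = mass * acceleration
= 73.6 kg * 3.5 m/s^2
= 257.6 N

257.6 N
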